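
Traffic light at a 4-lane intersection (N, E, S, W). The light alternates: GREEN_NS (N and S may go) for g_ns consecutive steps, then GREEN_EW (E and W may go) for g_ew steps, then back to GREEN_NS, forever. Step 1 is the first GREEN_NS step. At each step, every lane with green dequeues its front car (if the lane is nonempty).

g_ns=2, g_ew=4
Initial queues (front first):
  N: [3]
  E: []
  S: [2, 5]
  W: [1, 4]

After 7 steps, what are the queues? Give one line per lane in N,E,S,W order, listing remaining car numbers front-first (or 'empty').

Step 1 [NS]: N:car3-GO,E:wait,S:car2-GO,W:wait | queues: N=0 E=0 S=1 W=2
Step 2 [NS]: N:empty,E:wait,S:car5-GO,W:wait | queues: N=0 E=0 S=0 W=2
Step 3 [EW]: N:wait,E:empty,S:wait,W:car1-GO | queues: N=0 E=0 S=0 W=1
Step 4 [EW]: N:wait,E:empty,S:wait,W:car4-GO | queues: N=0 E=0 S=0 W=0

N: empty
E: empty
S: empty
W: empty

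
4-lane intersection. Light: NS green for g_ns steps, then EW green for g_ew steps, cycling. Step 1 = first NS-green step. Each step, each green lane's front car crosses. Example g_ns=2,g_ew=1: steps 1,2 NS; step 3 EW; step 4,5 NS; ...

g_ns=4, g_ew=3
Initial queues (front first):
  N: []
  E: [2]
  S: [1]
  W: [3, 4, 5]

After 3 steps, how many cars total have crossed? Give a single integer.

Answer: 1

Derivation:
Step 1 [NS]: N:empty,E:wait,S:car1-GO,W:wait | queues: N=0 E=1 S=0 W=3
Step 2 [NS]: N:empty,E:wait,S:empty,W:wait | queues: N=0 E=1 S=0 W=3
Step 3 [NS]: N:empty,E:wait,S:empty,W:wait | queues: N=0 E=1 S=0 W=3
Cars crossed by step 3: 1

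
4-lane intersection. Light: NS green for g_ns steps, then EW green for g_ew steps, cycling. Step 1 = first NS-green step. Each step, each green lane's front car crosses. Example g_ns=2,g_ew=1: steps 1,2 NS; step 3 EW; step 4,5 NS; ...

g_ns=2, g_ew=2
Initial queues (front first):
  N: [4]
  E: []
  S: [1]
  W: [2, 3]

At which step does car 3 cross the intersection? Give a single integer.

Step 1 [NS]: N:car4-GO,E:wait,S:car1-GO,W:wait | queues: N=0 E=0 S=0 W=2
Step 2 [NS]: N:empty,E:wait,S:empty,W:wait | queues: N=0 E=0 S=0 W=2
Step 3 [EW]: N:wait,E:empty,S:wait,W:car2-GO | queues: N=0 E=0 S=0 W=1
Step 4 [EW]: N:wait,E:empty,S:wait,W:car3-GO | queues: N=0 E=0 S=0 W=0
Car 3 crosses at step 4

4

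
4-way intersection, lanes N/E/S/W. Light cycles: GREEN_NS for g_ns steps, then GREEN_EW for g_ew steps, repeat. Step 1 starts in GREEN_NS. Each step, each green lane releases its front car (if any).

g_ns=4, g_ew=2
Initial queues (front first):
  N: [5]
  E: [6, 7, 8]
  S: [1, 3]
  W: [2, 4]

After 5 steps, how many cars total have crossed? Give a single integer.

Answer: 5

Derivation:
Step 1 [NS]: N:car5-GO,E:wait,S:car1-GO,W:wait | queues: N=0 E=3 S=1 W=2
Step 2 [NS]: N:empty,E:wait,S:car3-GO,W:wait | queues: N=0 E=3 S=0 W=2
Step 3 [NS]: N:empty,E:wait,S:empty,W:wait | queues: N=0 E=3 S=0 W=2
Step 4 [NS]: N:empty,E:wait,S:empty,W:wait | queues: N=0 E=3 S=0 W=2
Step 5 [EW]: N:wait,E:car6-GO,S:wait,W:car2-GO | queues: N=0 E=2 S=0 W=1
Cars crossed by step 5: 5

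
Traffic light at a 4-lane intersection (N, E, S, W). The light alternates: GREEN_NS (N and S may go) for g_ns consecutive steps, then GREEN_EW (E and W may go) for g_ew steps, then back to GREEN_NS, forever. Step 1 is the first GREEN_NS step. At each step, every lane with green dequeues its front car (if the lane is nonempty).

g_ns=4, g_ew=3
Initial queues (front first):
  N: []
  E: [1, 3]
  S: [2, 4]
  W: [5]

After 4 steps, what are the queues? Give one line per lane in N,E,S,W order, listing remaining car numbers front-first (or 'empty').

Step 1 [NS]: N:empty,E:wait,S:car2-GO,W:wait | queues: N=0 E=2 S=1 W=1
Step 2 [NS]: N:empty,E:wait,S:car4-GO,W:wait | queues: N=0 E=2 S=0 W=1
Step 3 [NS]: N:empty,E:wait,S:empty,W:wait | queues: N=0 E=2 S=0 W=1
Step 4 [NS]: N:empty,E:wait,S:empty,W:wait | queues: N=0 E=2 S=0 W=1

N: empty
E: 1 3
S: empty
W: 5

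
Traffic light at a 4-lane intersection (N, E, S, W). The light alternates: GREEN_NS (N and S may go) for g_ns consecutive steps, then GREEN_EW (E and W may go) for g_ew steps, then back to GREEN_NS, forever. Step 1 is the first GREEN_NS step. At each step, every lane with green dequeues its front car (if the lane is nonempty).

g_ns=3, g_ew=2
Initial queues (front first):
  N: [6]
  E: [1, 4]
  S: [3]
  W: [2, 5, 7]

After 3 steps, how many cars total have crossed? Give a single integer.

Step 1 [NS]: N:car6-GO,E:wait,S:car3-GO,W:wait | queues: N=0 E=2 S=0 W=3
Step 2 [NS]: N:empty,E:wait,S:empty,W:wait | queues: N=0 E=2 S=0 W=3
Step 3 [NS]: N:empty,E:wait,S:empty,W:wait | queues: N=0 E=2 S=0 W=3
Cars crossed by step 3: 2

Answer: 2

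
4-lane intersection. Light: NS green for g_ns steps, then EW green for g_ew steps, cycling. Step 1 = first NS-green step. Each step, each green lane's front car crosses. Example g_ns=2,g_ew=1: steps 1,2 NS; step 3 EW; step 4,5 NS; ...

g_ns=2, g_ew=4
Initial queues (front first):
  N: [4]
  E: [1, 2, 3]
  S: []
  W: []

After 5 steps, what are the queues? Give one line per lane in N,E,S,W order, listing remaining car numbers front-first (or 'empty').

Step 1 [NS]: N:car4-GO,E:wait,S:empty,W:wait | queues: N=0 E=3 S=0 W=0
Step 2 [NS]: N:empty,E:wait,S:empty,W:wait | queues: N=0 E=3 S=0 W=0
Step 3 [EW]: N:wait,E:car1-GO,S:wait,W:empty | queues: N=0 E=2 S=0 W=0
Step 4 [EW]: N:wait,E:car2-GO,S:wait,W:empty | queues: N=0 E=1 S=0 W=0
Step 5 [EW]: N:wait,E:car3-GO,S:wait,W:empty | queues: N=0 E=0 S=0 W=0

N: empty
E: empty
S: empty
W: empty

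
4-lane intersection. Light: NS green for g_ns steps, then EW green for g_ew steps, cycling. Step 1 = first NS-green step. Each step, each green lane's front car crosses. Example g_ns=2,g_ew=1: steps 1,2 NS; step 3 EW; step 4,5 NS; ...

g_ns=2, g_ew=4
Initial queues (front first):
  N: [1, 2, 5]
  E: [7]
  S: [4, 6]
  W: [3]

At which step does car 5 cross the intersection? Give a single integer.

Step 1 [NS]: N:car1-GO,E:wait,S:car4-GO,W:wait | queues: N=2 E=1 S=1 W=1
Step 2 [NS]: N:car2-GO,E:wait,S:car6-GO,W:wait | queues: N=1 E=1 S=0 W=1
Step 3 [EW]: N:wait,E:car7-GO,S:wait,W:car3-GO | queues: N=1 E=0 S=0 W=0
Step 4 [EW]: N:wait,E:empty,S:wait,W:empty | queues: N=1 E=0 S=0 W=0
Step 5 [EW]: N:wait,E:empty,S:wait,W:empty | queues: N=1 E=0 S=0 W=0
Step 6 [EW]: N:wait,E:empty,S:wait,W:empty | queues: N=1 E=0 S=0 W=0
Step 7 [NS]: N:car5-GO,E:wait,S:empty,W:wait | queues: N=0 E=0 S=0 W=0
Car 5 crosses at step 7

7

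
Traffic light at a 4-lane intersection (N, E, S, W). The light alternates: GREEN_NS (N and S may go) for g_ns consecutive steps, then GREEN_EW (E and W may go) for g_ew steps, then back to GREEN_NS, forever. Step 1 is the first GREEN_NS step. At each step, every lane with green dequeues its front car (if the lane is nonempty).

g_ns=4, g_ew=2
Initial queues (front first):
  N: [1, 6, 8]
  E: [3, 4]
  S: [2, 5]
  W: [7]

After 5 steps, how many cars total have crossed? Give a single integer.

Step 1 [NS]: N:car1-GO,E:wait,S:car2-GO,W:wait | queues: N=2 E=2 S=1 W=1
Step 2 [NS]: N:car6-GO,E:wait,S:car5-GO,W:wait | queues: N=1 E=2 S=0 W=1
Step 3 [NS]: N:car8-GO,E:wait,S:empty,W:wait | queues: N=0 E=2 S=0 W=1
Step 4 [NS]: N:empty,E:wait,S:empty,W:wait | queues: N=0 E=2 S=0 W=1
Step 5 [EW]: N:wait,E:car3-GO,S:wait,W:car7-GO | queues: N=0 E=1 S=0 W=0
Cars crossed by step 5: 7

Answer: 7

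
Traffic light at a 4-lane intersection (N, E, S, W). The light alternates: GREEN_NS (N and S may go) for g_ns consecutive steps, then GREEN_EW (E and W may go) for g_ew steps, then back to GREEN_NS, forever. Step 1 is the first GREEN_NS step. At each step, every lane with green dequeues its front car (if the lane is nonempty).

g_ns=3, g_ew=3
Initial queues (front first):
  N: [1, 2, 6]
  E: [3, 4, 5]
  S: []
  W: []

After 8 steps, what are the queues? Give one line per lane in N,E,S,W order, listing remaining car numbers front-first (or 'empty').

Step 1 [NS]: N:car1-GO,E:wait,S:empty,W:wait | queues: N=2 E=3 S=0 W=0
Step 2 [NS]: N:car2-GO,E:wait,S:empty,W:wait | queues: N=1 E=3 S=0 W=0
Step 3 [NS]: N:car6-GO,E:wait,S:empty,W:wait | queues: N=0 E=3 S=0 W=0
Step 4 [EW]: N:wait,E:car3-GO,S:wait,W:empty | queues: N=0 E=2 S=0 W=0
Step 5 [EW]: N:wait,E:car4-GO,S:wait,W:empty | queues: N=0 E=1 S=0 W=0
Step 6 [EW]: N:wait,E:car5-GO,S:wait,W:empty | queues: N=0 E=0 S=0 W=0

N: empty
E: empty
S: empty
W: empty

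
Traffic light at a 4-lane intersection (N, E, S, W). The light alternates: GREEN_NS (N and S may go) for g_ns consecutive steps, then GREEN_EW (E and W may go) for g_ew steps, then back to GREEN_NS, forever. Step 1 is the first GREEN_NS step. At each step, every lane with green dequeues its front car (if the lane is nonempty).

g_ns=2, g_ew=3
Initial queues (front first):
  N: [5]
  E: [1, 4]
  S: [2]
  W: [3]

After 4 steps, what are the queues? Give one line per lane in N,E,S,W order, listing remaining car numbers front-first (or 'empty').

Step 1 [NS]: N:car5-GO,E:wait,S:car2-GO,W:wait | queues: N=0 E=2 S=0 W=1
Step 2 [NS]: N:empty,E:wait,S:empty,W:wait | queues: N=0 E=2 S=0 W=1
Step 3 [EW]: N:wait,E:car1-GO,S:wait,W:car3-GO | queues: N=0 E=1 S=0 W=0
Step 4 [EW]: N:wait,E:car4-GO,S:wait,W:empty | queues: N=0 E=0 S=0 W=0

N: empty
E: empty
S: empty
W: empty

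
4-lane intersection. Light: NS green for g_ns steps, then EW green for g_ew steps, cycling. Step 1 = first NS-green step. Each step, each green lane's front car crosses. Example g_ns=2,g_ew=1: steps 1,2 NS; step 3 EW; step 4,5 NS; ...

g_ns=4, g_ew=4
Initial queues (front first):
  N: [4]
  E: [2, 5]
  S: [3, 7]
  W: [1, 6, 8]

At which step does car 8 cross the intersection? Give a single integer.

Step 1 [NS]: N:car4-GO,E:wait,S:car3-GO,W:wait | queues: N=0 E=2 S=1 W=3
Step 2 [NS]: N:empty,E:wait,S:car7-GO,W:wait | queues: N=0 E=2 S=0 W=3
Step 3 [NS]: N:empty,E:wait,S:empty,W:wait | queues: N=0 E=2 S=0 W=3
Step 4 [NS]: N:empty,E:wait,S:empty,W:wait | queues: N=0 E=2 S=0 W=3
Step 5 [EW]: N:wait,E:car2-GO,S:wait,W:car1-GO | queues: N=0 E=1 S=0 W=2
Step 6 [EW]: N:wait,E:car5-GO,S:wait,W:car6-GO | queues: N=0 E=0 S=0 W=1
Step 7 [EW]: N:wait,E:empty,S:wait,W:car8-GO | queues: N=0 E=0 S=0 W=0
Car 8 crosses at step 7

7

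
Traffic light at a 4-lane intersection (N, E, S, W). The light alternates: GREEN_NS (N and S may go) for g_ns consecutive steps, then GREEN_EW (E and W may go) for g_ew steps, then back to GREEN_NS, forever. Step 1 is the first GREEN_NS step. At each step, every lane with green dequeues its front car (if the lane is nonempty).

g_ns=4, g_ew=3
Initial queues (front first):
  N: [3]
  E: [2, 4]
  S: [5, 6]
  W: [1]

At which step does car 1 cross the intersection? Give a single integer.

Step 1 [NS]: N:car3-GO,E:wait,S:car5-GO,W:wait | queues: N=0 E=2 S=1 W=1
Step 2 [NS]: N:empty,E:wait,S:car6-GO,W:wait | queues: N=0 E=2 S=0 W=1
Step 3 [NS]: N:empty,E:wait,S:empty,W:wait | queues: N=0 E=2 S=0 W=1
Step 4 [NS]: N:empty,E:wait,S:empty,W:wait | queues: N=0 E=2 S=0 W=1
Step 5 [EW]: N:wait,E:car2-GO,S:wait,W:car1-GO | queues: N=0 E=1 S=0 W=0
Step 6 [EW]: N:wait,E:car4-GO,S:wait,W:empty | queues: N=0 E=0 S=0 W=0
Car 1 crosses at step 5

5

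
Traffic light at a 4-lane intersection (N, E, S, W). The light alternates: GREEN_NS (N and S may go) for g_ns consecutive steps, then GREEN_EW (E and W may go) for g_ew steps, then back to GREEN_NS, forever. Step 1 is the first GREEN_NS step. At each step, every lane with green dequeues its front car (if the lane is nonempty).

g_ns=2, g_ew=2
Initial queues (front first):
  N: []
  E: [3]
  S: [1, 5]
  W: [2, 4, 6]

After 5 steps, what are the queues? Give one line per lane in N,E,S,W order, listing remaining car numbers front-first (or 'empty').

Step 1 [NS]: N:empty,E:wait,S:car1-GO,W:wait | queues: N=0 E=1 S=1 W=3
Step 2 [NS]: N:empty,E:wait,S:car5-GO,W:wait | queues: N=0 E=1 S=0 W=3
Step 3 [EW]: N:wait,E:car3-GO,S:wait,W:car2-GO | queues: N=0 E=0 S=0 W=2
Step 4 [EW]: N:wait,E:empty,S:wait,W:car4-GO | queues: N=0 E=0 S=0 W=1
Step 5 [NS]: N:empty,E:wait,S:empty,W:wait | queues: N=0 E=0 S=0 W=1

N: empty
E: empty
S: empty
W: 6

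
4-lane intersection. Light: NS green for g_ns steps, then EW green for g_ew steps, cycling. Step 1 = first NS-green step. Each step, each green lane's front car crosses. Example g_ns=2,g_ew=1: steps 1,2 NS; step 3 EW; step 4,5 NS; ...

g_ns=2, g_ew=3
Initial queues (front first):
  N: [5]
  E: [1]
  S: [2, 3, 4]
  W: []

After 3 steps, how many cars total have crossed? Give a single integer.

Answer: 4

Derivation:
Step 1 [NS]: N:car5-GO,E:wait,S:car2-GO,W:wait | queues: N=0 E=1 S=2 W=0
Step 2 [NS]: N:empty,E:wait,S:car3-GO,W:wait | queues: N=0 E=1 S=1 W=0
Step 3 [EW]: N:wait,E:car1-GO,S:wait,W:empty | queues: N=0 E=0 S=1 W=0
Cars crossed by step 3: 4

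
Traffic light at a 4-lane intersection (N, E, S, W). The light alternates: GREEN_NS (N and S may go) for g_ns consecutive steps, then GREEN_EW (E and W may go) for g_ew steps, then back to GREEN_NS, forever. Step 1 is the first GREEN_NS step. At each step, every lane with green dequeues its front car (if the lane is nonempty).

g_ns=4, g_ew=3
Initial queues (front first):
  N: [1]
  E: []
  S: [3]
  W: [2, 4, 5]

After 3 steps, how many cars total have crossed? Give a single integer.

Answer: 2

Derivation:
Step 1 [NS]: N:car1-GO,E:wait,S:car3-GO,W:wait | queues: N=0 E=0 S=0 W=3
Step 2 [NS]: N:empty,E:wait,S:empty,W:wait | queues: N=0 E=0 S=0 W=3
Step 3 [NS]: N:empty,E:wait,S:empty,W:wait | queues: N=0 E=0 S=0 W=3
Cars crossed by step 3: 2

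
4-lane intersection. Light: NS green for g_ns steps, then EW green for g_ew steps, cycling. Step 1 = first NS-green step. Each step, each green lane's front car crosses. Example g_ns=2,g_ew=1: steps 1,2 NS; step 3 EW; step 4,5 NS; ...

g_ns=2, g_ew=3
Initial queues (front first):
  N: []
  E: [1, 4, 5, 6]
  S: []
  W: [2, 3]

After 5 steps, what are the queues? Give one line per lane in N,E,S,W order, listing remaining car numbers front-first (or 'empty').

Step 1 [NS]: N:empty,E:wait,S:empty,W:wait | queues: N=0 E=4 S=0 W=2
Step 2 [NS]: N:empty,E:wait,S:empty,W:wait | queues: N=0 E=4 S=0 W=2
Step 3 [EW]: N:wait,E:car1-GO,S:wait,W:car2-GO | queues: N=0 E=3 S=0 W=1
Step 4 [EW]: N:wait,E:car4-GO,S:wait,W:car3-GO | queues: N=0 E=2 S=0 W=0
Step 5 [EW]: N:wait,E:car5-GO,S:wait,W:empty | queues: N=0 E=1 S=0 W=0

N: empty
E: 6
S: empty
W: empty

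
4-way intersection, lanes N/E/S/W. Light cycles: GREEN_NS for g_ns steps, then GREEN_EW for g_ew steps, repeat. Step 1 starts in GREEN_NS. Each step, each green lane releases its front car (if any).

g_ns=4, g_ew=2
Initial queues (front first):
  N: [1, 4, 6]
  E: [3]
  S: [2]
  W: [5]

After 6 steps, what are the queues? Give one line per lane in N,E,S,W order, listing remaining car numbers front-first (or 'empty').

Step 1 [NS]: N:car1-GO,E:wait,S:car2-GO,W:wait | queues: N=2 E=1 S=0 W=1
Step 2 [NS]: N:car4-GO,E:wait,S:empty,W:wait | queues: N=1 E=1 S=0 W=1
Step 3 [NS]: N:car6-GO,E:wait,S:empty,W:wait | queues: N=0 E=1 S=0 W=1
Step 4 [NS]: N:empty,E:wait,S:empty,W:wait | queues: N=0 E=1 S=0 W=1
Step 5 [EW]: N:wait,E:car3-GO,S:wait,W:car5-GO | queues: N=0 E=0 S=0 W=0

N: empty
E: empty
S: empty
W: empty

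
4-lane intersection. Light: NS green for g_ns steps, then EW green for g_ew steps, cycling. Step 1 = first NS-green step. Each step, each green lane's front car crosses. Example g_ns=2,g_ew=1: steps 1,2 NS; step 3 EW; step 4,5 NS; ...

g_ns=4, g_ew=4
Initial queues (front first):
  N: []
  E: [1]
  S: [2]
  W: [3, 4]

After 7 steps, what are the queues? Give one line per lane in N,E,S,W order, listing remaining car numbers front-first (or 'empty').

Step 1 [NS]: N:empty,E:wait,S:car2-GO,W:wait | queues: N=0 E=1 S=0 W=2
Step 2 [NS]: N:empty,E:wait,S:empty,W:wait | queues: N=0 E=1 S=0 W=2
Step 3 [NS]: N:empty,E:wait,S:empty,W:wait | queues: N=0 E=1 S=0 W=2
Step 4 [NS]: N:empty,E:wait,S:empty,W:wait | queues: N=0 E=1 S=0 W=2
Step 5 [EW]: N:wait,E:car1-GO,S:wait,W:car3-GO | queues: N=0 E=0 S=0 W=1
Step 6 [EW]: N:wait,E:empty,S:wait,W:car4-GO | queues: N=0 E=0 S=0 W=0

N: empty
E: empty
S: empty
W: empty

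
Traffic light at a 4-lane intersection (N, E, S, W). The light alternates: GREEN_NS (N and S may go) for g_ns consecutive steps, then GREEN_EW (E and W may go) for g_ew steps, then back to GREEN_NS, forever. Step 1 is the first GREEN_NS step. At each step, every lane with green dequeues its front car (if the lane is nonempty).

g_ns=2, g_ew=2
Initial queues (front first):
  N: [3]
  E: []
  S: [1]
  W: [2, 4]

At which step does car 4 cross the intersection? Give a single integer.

Step 1 [NS]: N:car3-GO,E:wait,S:car1-GO,W:wait | queues: N=0 E=0 S=0 W=2
Step 2 [NS]: N:empty,E:wait,S:empty,W:wait | queues: N=0 E=0 S=0 W=2
Step 3 [EW]: N:wait,E:empty,S:wait,W:car2-GO | queues: N=0 E=0 S=0 W=1
Step 4 [EW]: N:wait,E:empty,S:wait,W:car4-GO | queues: N=0 E=0 S=0 W=0
Car 4 crosses at step 4

4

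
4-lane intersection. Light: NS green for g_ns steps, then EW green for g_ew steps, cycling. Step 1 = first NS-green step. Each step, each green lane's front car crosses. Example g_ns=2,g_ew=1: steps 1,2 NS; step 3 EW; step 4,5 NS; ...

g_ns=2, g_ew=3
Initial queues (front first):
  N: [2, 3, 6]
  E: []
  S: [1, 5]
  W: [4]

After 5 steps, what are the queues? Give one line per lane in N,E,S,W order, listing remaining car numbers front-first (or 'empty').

Step 1 [NS]: N:car2-GO,E:wait,S:car1-GO,W:wait | queues: N=2 E=0 S=1 W=1
Step 2 [NS]: N:car3-GO,E:wait,S:car5-GO,W:wait | queues: N=1 E=0 S=0 W=1
Step 3 [EW]: N:wait,E:empty,S:wait,W:car4-GO | queues: N=1 E=0 S=0 W=0
Step 4 [EW]: N:wait,E:empty,S:wait,W:empty | queues: N=1 E=0 S=0 W=0
Step 5 [EW]: N:wait,E:empty,S:wait,W:empty | queues: N=1 E=0 S=0 W=0

N: 6
E: empty
S: empty
W: empty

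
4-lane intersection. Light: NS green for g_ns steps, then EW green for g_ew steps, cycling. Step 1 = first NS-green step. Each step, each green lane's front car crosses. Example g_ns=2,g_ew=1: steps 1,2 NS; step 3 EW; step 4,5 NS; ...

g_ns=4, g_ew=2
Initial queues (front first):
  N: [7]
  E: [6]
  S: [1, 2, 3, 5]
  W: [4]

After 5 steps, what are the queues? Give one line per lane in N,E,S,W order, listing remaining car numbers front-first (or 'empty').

Step 1 [NS]: N:car7-GO,E:wait,S:car1-GO,W:wait | queues: N=0 E=1 S=3 W=1
Step 2 [NS]: N:empty,E:wait,S:car2-GO,W:wait | queues: N=0 E=1 S=2 W=1
Step 3 [NS]: N:empty,E:wait,S:car3-GO,W:wait | queues: N=0 E=1 S=1 W=1
Step 4 [NS]: N:empty,E:wait,S:car5-GO,W:wait | queues: N=0 E=1 S=0 W=1
Step 5 [EW]: N:wait,E:car6-GO,S:wait,W:car4-GO | queues: N=0 E=0 S=0 W=0

N: empty
E: empty
S: empty
W: empty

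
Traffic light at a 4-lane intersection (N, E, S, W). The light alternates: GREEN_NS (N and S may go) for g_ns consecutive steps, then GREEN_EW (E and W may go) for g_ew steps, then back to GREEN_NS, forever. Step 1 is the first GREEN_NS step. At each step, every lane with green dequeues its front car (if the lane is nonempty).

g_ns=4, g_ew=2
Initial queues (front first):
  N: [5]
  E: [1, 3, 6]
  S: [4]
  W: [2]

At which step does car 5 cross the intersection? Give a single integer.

Step 1 [NS]: N:car5-GO,E:wait,S:car4-GO,W:wait | queues: N=0 E=3 S=0 W=1
Step 2 [NS]: N:empty,E:wait,S:empty,W:wait | queues: N=0 E=3 S=0 W=1
Step 3 [NS]: N:empty,E:wait,S:empty,W:wait | queues: N=0 E=3 S=0 W=1
Step 4 [NS]: N:empty,E:wait,S:empty,W:wait | queues: N=0 E=3 S=0 W=1
Step 5 [EW]: N:wait,E:car1-GO,S:wait,W:car2-GO | queues: N=0 E=2 S=0 W=0
Step 6 [EW]: N:wait,E:car3-GO,S:wait,W:empty | queues: N=0 E=1 S=0 W=0
Step 7 [NS]: N:empty,E:wait,S:empty,W:wait | queues: N=0 E=1 S=0 W=0
Step 8 [NS]: N:empty,E:wait,S:empty,W:wait | queues: N=0 E=1 S=0 W=0
Step 9 [NS]: N:empty,E:wait,S:empty,W:wait | queues: N=0 E=1 S=0 W=0
Step 10 [NS]: N:empty,E:wait,S:empty,W:wait | queues: N=0 E=1 S=0 W=0
Step 11 [EW]: N:wait,E:car6-GO,S:wait,W:empty | queues: N=0 E=0 S=0 W=0
Car 5 crosses at step 1

1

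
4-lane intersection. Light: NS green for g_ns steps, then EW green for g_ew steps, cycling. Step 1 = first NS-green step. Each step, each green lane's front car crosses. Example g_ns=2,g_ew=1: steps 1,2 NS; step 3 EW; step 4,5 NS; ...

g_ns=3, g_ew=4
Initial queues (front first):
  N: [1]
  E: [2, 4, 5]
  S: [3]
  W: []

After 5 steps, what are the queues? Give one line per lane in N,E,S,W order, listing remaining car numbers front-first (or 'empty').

Step 1 [NS]: N:car1-GO,E:wait,S:car3-GO,W:wait | queues: N=0 E=3 S=0 W=0
Step 2 [NS]: N:empty,E:wait,S:empty,W:wait | queues: N=0 E=3 S=0 W=0
Step 3 [NS]: N:empty,E:wait,S:empty,W:wait | queues: N=0 E=3 S=0 W=0
Step 4 [EW]: N:wait,E:car2-GO,S:wait,W:empty | queues: N=0 E=2 S=0 W=0
Step 5 [EW]: N:wait,E:car4-GO,S:wait,W:empty | queues: N=0 E=1 S=0 W=0

N: empty
E: 5
S: empty
W: empty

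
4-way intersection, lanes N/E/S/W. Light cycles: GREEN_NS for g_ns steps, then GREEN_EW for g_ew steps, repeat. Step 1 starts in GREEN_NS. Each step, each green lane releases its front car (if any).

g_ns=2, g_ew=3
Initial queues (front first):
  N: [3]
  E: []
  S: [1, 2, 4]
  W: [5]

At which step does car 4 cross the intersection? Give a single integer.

Step 1 [NS]: N:car3-GO,E:wait,S:car1-GO,W:wait | queues: N=0 E=0 S=2 W=1
Step 2 [NS]: N:empty,E:wait,S:car2-GO,W:wait | queues: N=0 E=0 S=1 W=1
Step 3 [EW]: N:wait,E:empty,S:wait,W:car5-GO | queues: N=0 E=0 S=1 W=0
Step 4 [EW]: N:wait,E:empty,S:wait,W:empty | queues: N=0 E=0 S=1 W=0
Step 5 [EW]: N:wait,E:empty,S:wait,W:empty | queues: N=0 E=0 S=1 W=0
Step 6 [NS]: N:empty,E:wait,S:car4-GO,W:wait | queues: N=0 E=0 S=0 W=0
Car 4 crosses at step 6

6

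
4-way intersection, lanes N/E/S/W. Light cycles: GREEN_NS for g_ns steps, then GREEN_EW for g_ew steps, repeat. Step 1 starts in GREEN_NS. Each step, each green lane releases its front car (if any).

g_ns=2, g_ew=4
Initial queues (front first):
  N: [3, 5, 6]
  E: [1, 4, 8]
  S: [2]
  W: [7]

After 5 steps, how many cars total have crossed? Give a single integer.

Step 1 [NS]: N:car3-GO,E:wait,S:car2-GO,W:wait | queues: N=2 E=3 S=0 W=1
Step 2 [NS]: N:car5-GO,E:wait,S:empty,W:wait | queues: N=1 E=3 S=0 W=1
Step 3 [EW]: N:wait,E:car1-GO,S:wait,W:car7-GO | queues: N=1 E=2 S=0 W=0
Step 4 [EW]: N:wait,E:car4-GO,S:wait,W:empty | queues: N=1 E=1 S=0 W=0
Step 5 [EW]: N:wait,E:car8-GO,S:wait,W:empty | queues: N=1 E=0 S=0 W=0
Cars crossed by step 5: 7

Answer: 7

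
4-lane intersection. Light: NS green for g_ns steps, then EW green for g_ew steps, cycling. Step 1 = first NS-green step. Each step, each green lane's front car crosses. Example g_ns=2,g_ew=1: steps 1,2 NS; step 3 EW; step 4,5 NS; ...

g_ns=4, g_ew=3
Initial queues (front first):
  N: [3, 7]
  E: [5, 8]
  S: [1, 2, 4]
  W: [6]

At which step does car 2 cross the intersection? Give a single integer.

Step 1 [NS]: N:car3-GO,E:wait,S:car1-GO,W:wait | queues: N=1 E=2 S=2 W=1
Step 2 [NS]: N:car7-GO,E:wait,S:car2-GO,W:wait | queues: N=0 E=2 S=1 W=1
Step 3 [NS]: N:empty,E:wait,S:car4-GO,W:wait | queues: N=0 E=2 S=0 W=1
Step 4 [NS]: N:empty,E:wait,S:empty,W:wait | queues: N=0 E=2 S=0 W=1
Step 5 [EW]: N:wait,E:car5-GO,S:wait,W:car6-GO | queues: N=0 E=1 S=0 W=0
Step 6 [EW]: N:wait,E:car8-GO,S:wait,W:empty | queues: N=0 E=0 S=0 W=0
Car 2 crosses at step 2

2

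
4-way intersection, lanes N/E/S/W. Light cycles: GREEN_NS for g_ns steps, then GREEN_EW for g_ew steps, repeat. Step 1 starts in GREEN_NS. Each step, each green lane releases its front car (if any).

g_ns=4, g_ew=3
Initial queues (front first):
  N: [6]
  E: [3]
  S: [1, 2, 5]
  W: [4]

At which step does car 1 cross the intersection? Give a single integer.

Step 1 [NS]: N:car6-GO,E:wait,S:car1-GO,W:wait | queues: N=0 E=1 S=2 W=1
Step 2 [NS]: N:empty,E:wait,S:car2-GO,W:wait | queues: N=0 E=1 S=1 W=1
Step 3 [NS]: N:empty,E:wait,S:car5-GO,W:wait | queues: N=0 E=1 S=0 W=1
Step 4 [NS]: N:empty,E:wait,S:empty,W:wait | queues: N=0 E=1 S=0 W=1
Step 5 [EW]: N:wait,E:car3-GO,S:wait,W:car4-GO | queues: N=0 E=0 S=0 W=0
Car 1 crosses at step 1

1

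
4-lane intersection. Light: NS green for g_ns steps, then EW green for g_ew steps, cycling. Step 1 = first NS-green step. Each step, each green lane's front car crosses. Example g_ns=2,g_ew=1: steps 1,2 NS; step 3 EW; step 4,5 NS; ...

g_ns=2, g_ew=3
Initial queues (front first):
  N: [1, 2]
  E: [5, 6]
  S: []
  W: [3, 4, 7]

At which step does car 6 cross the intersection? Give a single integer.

Step 1 [NS]: N:car1-GO,E:wait,S:empty,W:wait | queues: N=1 E=2 S=0 W=3
Step 2 [NS]: N:car2-GO,E:wait,S:empty,W:wait | queues: N=0 E=2 S=0 W=3
Step 3 [EW]: N:wait,E:car5-GO,S:wait,W:car3-GO | queues: N=0 E=1 S=0 W=2
Step 4 [EW]: N:wait,E:car6-GO,S:wait,W:car4-GO | queues: N=0 E=0 S=0 W=1
Step 5 [EW]: N:wait,E:empty,S:wait,W:car7-GO | queues: N=0 E=0 S=0 W=0
Car 6 crosses at step 4

4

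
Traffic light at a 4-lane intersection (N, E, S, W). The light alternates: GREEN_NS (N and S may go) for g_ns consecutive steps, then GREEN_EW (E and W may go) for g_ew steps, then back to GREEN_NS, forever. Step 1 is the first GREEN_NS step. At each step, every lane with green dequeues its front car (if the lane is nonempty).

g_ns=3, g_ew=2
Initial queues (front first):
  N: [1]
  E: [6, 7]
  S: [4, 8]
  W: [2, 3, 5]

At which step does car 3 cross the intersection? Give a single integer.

Step 1 [NS]: N:car1-GO,E:wait,S:car4-GO,W:wait | queues: N=0 E=2 S=1 W=3
Step 2 [NS]: N:empty,E:wait,S:car8-GO,W:wait | queues: N=0 E=2 S=0 W=3
Step 3 [NS]: N:empty,E:wait,S:empty,W:wait | queues: N=0 E=2 S=0 W=3
Step 4 [EW]: N:wait,E:car6-GO,S:wait,W:car2-GO | queues: N=0 E=1 S=0 W=2
Step 5 [EW]: N:wait,E:car7-GO,S:wait,W:car3-GO | queues: N=0 E=0 S=0 W=1
Step 6 [NS]: N:empty,E:wait,S:empty,W:wait | queues: N=0 E=0 S=0 W=1
Step 7 [NS]: N:empty,E:wait,S:empty,W:wait | queues: N=0 E=0 S=0 W=1
Step 8 [NS]: N:empty,E:wait,S:empty,W:wait | queues: N=0 E=0 S=0 W=1
Step 9 [EW]: N:wait,E:empty,S:wait,W:car5-GO | queues: N=0 E=0 S=0 W=0
Car 3 crosses at step 5

5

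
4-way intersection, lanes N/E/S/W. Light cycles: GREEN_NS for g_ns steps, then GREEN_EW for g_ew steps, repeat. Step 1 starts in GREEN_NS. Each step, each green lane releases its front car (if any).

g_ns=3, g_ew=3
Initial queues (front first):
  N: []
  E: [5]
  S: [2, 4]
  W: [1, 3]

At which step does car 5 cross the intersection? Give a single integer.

Step 1 [NS]: N:empty,E:wait,S:car2-GO,W:wait | queues: N=0 E=1 S=1 W=2
Step 2 [NS]: N:empty,E:wait,S:car4-GO,W:wait | queues: N=0 E=1 S=0 W=2
Step 3 [NS]: N:empty,E:wait,S:empty,W:wait | queues: N=0 E=1 S=0 W=2
Step 4 [EW]: N:wait,E:car5-GO,S:wait,W:car1-GO | queues: N=0 E=0 S=0 W=1
Step 5 [EW]: N:wait,E:empty,S:wait,W:car3-GO | queues: N=0 E=0 S=0 W=0
Car 5 crosses at step 4

4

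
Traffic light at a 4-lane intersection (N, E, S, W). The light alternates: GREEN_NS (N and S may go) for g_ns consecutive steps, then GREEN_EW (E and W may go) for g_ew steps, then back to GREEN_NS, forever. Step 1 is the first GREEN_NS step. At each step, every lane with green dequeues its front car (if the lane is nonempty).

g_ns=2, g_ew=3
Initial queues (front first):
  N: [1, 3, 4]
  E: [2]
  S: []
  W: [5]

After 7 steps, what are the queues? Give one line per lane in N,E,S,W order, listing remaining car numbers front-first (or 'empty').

Step 1 [NS]: N:car1-GO,E:wait,S:empty,W:wait | queues: N=2 E=1 S=0 W=1
Step 2 [NS]: N:car3-GO,E:wait,S:empty,W:wait | queues: N=1 E=1 S=0 W=1
Step 3 [EW]: N:wait,E:car2-GO,S:wait,W:car5-GO | queues: N=1 E=0 S=0 W=0
Step 4 [EW]: N:wait,E:empty,S:wait,W:empty | queues: N=1 E=0 S=0 W=0
Step 5 [EW]: N:wait,E:empty,S:wait,W:empty | queues: N=1 E=0 S=0 W=0
Step 6 [NS]: N:car4-GO,E:wait,S:empty,W:wait | queues: N=0 E=0 S=0 W=0

N: empty
E: empty
S: empty
W: empty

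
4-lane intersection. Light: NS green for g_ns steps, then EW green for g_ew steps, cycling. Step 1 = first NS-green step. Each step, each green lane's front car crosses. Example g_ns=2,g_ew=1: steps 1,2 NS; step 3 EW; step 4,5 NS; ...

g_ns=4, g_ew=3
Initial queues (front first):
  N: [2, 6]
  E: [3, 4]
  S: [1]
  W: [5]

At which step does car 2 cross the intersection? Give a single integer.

Step 1 [NS]: N:car2-GO,E:wait,S:car1-GO,W:wait | queues: N=1 E=2 S=0 W=1
Step 2 [NS]: N:car6-GO,E:wait,S:empty,W:wait | queues: N=0 E=2 S=0 W=1
Step 3 [NS]: N:empty,E:wait,S:empty,W:wait | queues: N=0 E=2 S=0 W=1
Step 4 [NS]: N:empty,E:wait,S:empty,W:wait | queues: N=0 E=2 S=0 W=1
Step 5 [EW]: N:wait,E:car3-GO,S:wait,W:car5-GO | queues: N=0 E=1 S=0 W=0
Step 6 [EW]: N:wait,E:car4-GO,S:wait,W:empty | queues: N=0 E=0 S=0 W=0
Car 2 crosses at step 1

1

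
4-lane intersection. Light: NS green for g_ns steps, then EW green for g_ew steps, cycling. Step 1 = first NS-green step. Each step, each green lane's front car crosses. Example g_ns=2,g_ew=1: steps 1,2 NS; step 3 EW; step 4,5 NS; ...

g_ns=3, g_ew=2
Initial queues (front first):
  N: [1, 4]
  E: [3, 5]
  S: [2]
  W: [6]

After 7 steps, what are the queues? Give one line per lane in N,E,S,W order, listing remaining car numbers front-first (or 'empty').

Step 1 [NS]: N:car1-GO,E:wait,S:car2-GO,W:wait | queues: N=1 E=2 S=0 W=1
Step 2 [NS]: N:car4-GO,E:wait,S:empty,W:wait | queues: N=0 E=2 S=0 W=1
Step 3 [NS]: N:empty,E:wait,S:empty,W:wait | queues: N=0 E=2 S=0 W=1
Step 4 [EW]: N:wait,E:car3-GO,S:wait,W:car6-GO | queues: N=0 E=1 S=0 W=0
Step 5 [EW]: N:wait,E:car5-GO,S:wait,W:empty | queues: N=0 E=0 S=0 W=0

N: empty
E: empty
S: empty
W: empty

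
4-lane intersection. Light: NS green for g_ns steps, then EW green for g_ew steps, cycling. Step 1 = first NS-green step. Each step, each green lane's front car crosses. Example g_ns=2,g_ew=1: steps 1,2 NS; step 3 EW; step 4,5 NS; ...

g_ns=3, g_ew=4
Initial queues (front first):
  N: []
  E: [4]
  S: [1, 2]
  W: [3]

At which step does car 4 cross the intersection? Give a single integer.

Step 1 [NS]: N:empty,E:wait,S:car1-GO,W:wait | queues: N=0 E=1 S=1 W=1
Step 2 [NS]: N:empty,E:wait,S:car2-GO,W:wait | queues: N=0 E=1 S=0 W=1
Step 3 [NS]: N:empty,E:wait,S:empty,W:wait | queues: N=0 E=1 S=0 W=1
Step 4 [EW]: N:wait,E:car4-GO,S:wait,W:car3-GO | queues: N=0 E=0 S=0 W=0
Car 4 crosses at step 4

4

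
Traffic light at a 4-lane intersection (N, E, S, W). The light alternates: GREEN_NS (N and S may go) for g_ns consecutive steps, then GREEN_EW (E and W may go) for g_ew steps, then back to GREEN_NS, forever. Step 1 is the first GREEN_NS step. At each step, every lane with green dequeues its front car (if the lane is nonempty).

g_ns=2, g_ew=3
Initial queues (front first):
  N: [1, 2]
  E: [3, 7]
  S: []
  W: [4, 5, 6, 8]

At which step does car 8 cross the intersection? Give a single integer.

Step 1 [NS]: N:car1-GO,E:wait,S:empty,W:wait | queues: N=1 E=2 S=0 W=4
Step 2 [NS]: N:car2-GO,E:wait,S:empty,W:wait | queues: N=0 E=2 S=0 W=4
Step 3 [EW]: N:wait,E:car3-GO,S:wait,W:car4-GO | queues: N=0 E=1 S=0 W=3
Step 4 [EW]: N:wait,E:car7-GO,S:wait,W:car5-GO | queues: N=0 E=0 S=0 W=2
Step 5 [EW]: N:wait,E:empty,S:wait,W:car6-GO | queues: N=0 E=0 S=0 W=1
Step 6 [NS]: N:empty,E:wait,S:empty,W:wait | queues: N=0 E=0 S=0 W=1
Step 7 [NS]: N:empty,E:wait,S:empty,W:wait | queues: N=0 E=0 S=0 W=1
Step 8 [EW]: N:wait,E:empty,S:wait,W:car8-GO | queues: N=0 E=0 S=0 W=0
Car 8 crosses at step 8

8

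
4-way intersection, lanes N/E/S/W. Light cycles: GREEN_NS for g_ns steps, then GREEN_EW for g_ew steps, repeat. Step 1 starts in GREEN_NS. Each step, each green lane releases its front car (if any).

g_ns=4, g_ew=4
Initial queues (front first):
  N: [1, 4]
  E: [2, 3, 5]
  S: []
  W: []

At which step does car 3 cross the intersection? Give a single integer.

Step 1 [NS]: N:car1-GO,E:wait,S:empty,W:wait | queues: N=1 E=3 S=0 W=0
Step 2 [NS]: N:car4-GO,E:wait,S:empty,W:wait | queues: N=0 E=3 S=0 W=0
Step 3 [NS]: N:empty,E:wait,S:empty,W:wait | queues: N=0 E=3 S=0 W=0
Step 4 [NS]: N:empty,E:wait,S:empty,W:wait | queues: N=0 E=3 S=0 W=0
Step 5 [EW]: N:wait,E:car2-GO,S:wait,W:empty | queues: N=0 E=2 S=0 W=0
Step 6 [EW]: N:wait,E:car3-GO,S:wait,W:empty | queues: N=0 E=1 S=0 W=0
Step 7 [EW]: N:wait,E:car5-GO,S:wait,W:empty | queues: N=0 E=0 S=0 W=0
Car 3 crosses at step 6

6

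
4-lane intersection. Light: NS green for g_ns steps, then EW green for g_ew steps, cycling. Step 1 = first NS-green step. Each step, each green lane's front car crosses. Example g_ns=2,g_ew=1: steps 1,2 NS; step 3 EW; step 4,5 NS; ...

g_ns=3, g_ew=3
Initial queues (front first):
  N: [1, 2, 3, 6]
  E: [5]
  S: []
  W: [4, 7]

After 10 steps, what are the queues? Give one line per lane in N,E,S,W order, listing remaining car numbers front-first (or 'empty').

Step 1 [NS]: N:car1-GO,E:wait,S:empty,W:wait | queues: N=3 E=1 S=0 W=2
Step 2 [NS]: N:car2-GO,E:wait,S:empty,W:wait | queues: N=2 E=1 S=0 W=2
Step 3 [NS]: N:car3-GO,E:wait,S:empty,W:wait | queues: N=1 E=1 S=0 W=2
Step 4 [EW]: N:wait,E:car5-GO,S:wait,W:car4-GO | queues: N=1 E=0 S=0 W=1
Step 5 [EW]: N:wait,E:empty,S:wait,W:car7-GO | queues: N=1 E=0 S=0 W=0
Step 6 [EW]: N:wait,E:empty,S:wait,W:empty | queues: N=1 E=0 S=0 W=0
Step 7 [NS]: N:car6-GO,E:wait,S:empty,W:wait | queues: N=0 E=0 S=0 W=0

N: empty
E: empty
S: empty
W: empty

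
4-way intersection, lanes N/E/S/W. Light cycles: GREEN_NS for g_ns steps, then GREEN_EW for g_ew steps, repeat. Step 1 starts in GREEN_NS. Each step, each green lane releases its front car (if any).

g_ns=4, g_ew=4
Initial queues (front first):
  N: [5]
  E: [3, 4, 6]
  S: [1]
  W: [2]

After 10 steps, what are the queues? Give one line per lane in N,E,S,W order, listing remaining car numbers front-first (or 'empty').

Step 1 [NS]: N:car5-GO,E:wait,S:car1-GO,W:wait | queues: N=0 E=3 S=0 W=1
Step 2 [NS]: N:empty,E:wait,S:empty,W:wait | queues: N=0 E=3 S=0 W=1
Step 3 [NS]: N:empty,E:wait,S:empty,W:wait | queues: N=0 E=3 S=0 W=1
Step 4 [NS]: N:empty,E:wait,S:empty,W:wait | queues: N=0 E=3 S=0 W=1
Step 5 [EW]: N:wait,E:car3-GO,S:wait,W:car2-GO | queues: N=0 E=2 S=0 W=0
Step 6 [EW]: N:wait,E:car4-GO,S:wait,W:empty | queues: N=0 E=1 S=0 W=0
Step 7 [EW]: N:wait,E:car6-GO,S:wait,W:empty | queues: N=0 E=0 S=0 W=0

N: empty
E: empty
S: empty
W: empty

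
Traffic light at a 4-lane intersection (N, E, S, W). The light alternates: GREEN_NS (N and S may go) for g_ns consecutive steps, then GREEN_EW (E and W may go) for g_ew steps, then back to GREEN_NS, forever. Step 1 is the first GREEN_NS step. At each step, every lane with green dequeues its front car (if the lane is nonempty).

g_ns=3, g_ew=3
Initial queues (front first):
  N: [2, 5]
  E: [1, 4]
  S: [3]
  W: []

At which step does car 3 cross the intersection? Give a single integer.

Step 1 [NS]: N:car2-GO,E:wait,S:car3-GO,W:wait | queues: N=1 E=2 S=0 W=0
Step 2 [NS]: N:car5-GO,E:wait,S:empty,W:wait | queues: N=0 E=2 S=0 W=0
Step 3 [NS]: N:empty,E:wait,S:empty,W:wait | queues: N=0 E=2 S=0 W=0
Step 4 [EW]: N:wait,E:car1-GO,S:wait,W:empty | queues: N=0 E=1 S=0 W=0
Step 5 [EW]: N:wait,E:car4-GO,S:wait,W:empty | queues: N=0 E=0 S=0 W=0
Car 3 crosses at step 1

1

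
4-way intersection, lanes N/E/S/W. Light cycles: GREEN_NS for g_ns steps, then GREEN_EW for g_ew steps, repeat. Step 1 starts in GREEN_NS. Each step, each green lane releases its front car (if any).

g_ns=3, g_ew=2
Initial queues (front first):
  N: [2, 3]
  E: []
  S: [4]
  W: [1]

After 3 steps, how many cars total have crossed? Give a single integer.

Answer: 3

Derivation:
Step 1 [NS]: N:car2-GO,E:wait,S:car4-GO,W:wait | queues: N=1 E=0 S=0 W=1
Step 2 [NS]: N:car3-GO,E:wait,S:empty,W:wait | queues: N=0 E=0 S=0 W=1
Step 3 [NS]: N:empty,E:wait,S:empty,W:wait | queues: N=0 E=0 S=0 W=1
Cars crossed by step 3: 3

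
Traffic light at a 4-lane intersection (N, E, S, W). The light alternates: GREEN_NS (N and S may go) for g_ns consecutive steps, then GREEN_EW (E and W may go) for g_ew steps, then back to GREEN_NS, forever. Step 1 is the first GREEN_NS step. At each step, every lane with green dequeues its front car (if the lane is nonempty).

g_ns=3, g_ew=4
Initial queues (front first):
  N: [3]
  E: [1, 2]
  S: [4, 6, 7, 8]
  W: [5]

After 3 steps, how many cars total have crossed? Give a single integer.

Step 1 [NS]: N:car3-GO,E:wait,S:car4-GO,W:wait | queues: N=0 E=2 S=3 W=1
Step 2 [NS]: N:empty,E:wait,S:car6-GO,W:wait | queues: N=0 E=2 S=2 W=1
Step 3 [NS]: N:empty,E:wait,S:car7-GO,W:wait | queues: N=0 E=2 S=1 W=1
Cars crossed by step 3: 4

Answer: 4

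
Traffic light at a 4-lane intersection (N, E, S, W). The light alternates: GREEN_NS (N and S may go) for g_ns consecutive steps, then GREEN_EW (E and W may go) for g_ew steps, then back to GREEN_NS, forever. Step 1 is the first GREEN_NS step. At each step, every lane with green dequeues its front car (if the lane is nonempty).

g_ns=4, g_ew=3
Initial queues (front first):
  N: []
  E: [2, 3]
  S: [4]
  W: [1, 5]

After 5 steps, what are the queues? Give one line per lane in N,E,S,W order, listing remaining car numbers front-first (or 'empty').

Step 1 [NS]: N:empty,E:wait,S:car4-GO,W:wait | queues: N=0 E=2 S=0 W=2
Step 2 [NS]: N:empty,E:wait,S:empty,W:wait | queues: N=0 E=2 S=0 W=2
Step 3 [NS]: N:empty,E:wait,S:empty,W:wait | queues: N=0 E=2 S=0 W=2
Step 4 [NS]: N:empty,E:wait,S:empty,W:wait | queues: N=0 E=2 S=0 W=2
Step 5 [EW]: N:wait,E:car2-GO,S:wait,W:car1-GO | queues: N=0 E=1 S=0 W=1

N: empty
E: 3
S: empty
W: 5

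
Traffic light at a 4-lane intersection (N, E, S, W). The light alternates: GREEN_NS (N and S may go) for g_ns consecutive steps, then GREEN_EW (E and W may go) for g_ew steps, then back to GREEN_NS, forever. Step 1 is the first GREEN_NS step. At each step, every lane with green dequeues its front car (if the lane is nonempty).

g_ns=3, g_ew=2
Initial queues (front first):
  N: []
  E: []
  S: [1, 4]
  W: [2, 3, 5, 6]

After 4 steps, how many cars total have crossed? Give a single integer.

Answer: 3

Derivation:
Step 1 [NS]: N:empty,E:wait,S:car1-GO,W:wait | queues: N=0 E=0 S=1 W=4
Step 2 [NS]: N:empty,E:wait,S:car4-GO,W:wait | queues: N=0 E=0 S=0 W=4
Step 3 [NS]: N:empty,E:wait,S:empty,W:wait | queues: N=0 E=0 S=0 W=4
Step 4 [EW]: N:wait,E:empty,S:wait,W:car2-GO | queues: N=0 E=0 S=0 W=3
Cars crossed by step 4: 3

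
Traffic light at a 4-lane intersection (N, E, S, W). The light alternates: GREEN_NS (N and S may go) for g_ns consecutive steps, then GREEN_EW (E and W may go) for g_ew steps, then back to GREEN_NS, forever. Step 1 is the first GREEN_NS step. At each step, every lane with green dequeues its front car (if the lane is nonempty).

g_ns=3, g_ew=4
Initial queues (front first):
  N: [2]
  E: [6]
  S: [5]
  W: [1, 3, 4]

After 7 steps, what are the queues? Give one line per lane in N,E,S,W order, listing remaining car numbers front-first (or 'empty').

Step 1 [NS]: N:car2-GO,E:wait,S:car5-GO,W:wait | queues: N=0 E=1 S=0 W=3
Step 2 [NS]: N:empty,E:wait,S:empty,W:wait | queues: N=0 E=1 S=0 W=3
Step 3 [NS]: N:empty,E:wait,S:empty,W:wait | queues: N=0 E=1 S=0 W=3
Step 4 [EW]: N:wait,E:car6-GO,S:wait,W:car1-GO | queues: N=0 E=0 S=0 W=2
Step 5 [EW]: N:wait,E:empty,S:wait,W:car3-GO | queues: N=0 E=0 S=0 W=1
Step 6 [EW]: N:wait,E:empty,S:wait,W:car4-GO | queues: N=0 E=0 S=0 W=0

N: empty
E: empty
S: empty
W: empty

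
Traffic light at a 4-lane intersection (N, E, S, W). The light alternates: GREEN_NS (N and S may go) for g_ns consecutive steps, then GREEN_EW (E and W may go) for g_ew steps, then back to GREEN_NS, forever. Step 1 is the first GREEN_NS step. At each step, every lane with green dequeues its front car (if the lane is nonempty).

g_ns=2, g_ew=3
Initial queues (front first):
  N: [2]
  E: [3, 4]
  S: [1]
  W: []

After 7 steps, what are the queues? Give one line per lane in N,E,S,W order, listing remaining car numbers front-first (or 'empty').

Step 1 [NS]: N:car2-GO,E:wait,S:car1-GO,W:wait | queues: N=0 E=2 S=0 W=0
Step 2 [NS]: N:empty,E:wait,S:empty,W:wait | queues: N=0 E=2 S=0 W=0
Step 3 [EW]: N:wait,E:car3-GO,S:wait,W:empty | queues: N=0 E=1 S=0 W=0
Step 4 [EW]: N:wait,E:car4-GO,S:wait,W:empty | queues: N=0 E=0 S=0 W=0

N: empty
E: empty
S: empty
W: empty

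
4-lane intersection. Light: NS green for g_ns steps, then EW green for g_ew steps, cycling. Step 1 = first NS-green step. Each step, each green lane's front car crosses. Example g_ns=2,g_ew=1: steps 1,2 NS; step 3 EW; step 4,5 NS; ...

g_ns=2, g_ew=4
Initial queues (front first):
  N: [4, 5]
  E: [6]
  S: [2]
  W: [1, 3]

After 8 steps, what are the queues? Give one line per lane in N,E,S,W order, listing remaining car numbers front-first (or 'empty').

Step 1 [NS]: N:car4-GO,E:wait,S:car2-GO,W:wait | queues: N=1 E=1 S=0 W=2
Step 2 [NS]: N:car5-GO,E:wait,S:empty,W:wait | queues: N=0 E=1 S=0 W=2
Step 3 [EW]: N:wait,E:car6-GO,S:wait,W:car1-GO | queues: N=0 E=0 S=0 W=1
Step 4 [EW]: N:wait,E:empty,S:wait,W:car3-GO | queues: N=0 E=0 S=0 W=0

N: empty
E: empty
S: empty
W: empty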